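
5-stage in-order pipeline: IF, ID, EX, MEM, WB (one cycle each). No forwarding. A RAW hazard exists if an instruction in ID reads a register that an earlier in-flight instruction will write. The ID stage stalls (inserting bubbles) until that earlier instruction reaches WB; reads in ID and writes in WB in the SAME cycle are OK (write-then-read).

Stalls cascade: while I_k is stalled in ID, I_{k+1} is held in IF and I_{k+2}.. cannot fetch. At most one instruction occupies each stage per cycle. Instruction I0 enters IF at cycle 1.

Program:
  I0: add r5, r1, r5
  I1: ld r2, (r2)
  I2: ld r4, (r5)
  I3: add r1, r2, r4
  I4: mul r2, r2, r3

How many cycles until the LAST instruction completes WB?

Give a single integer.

Answer: 12

Derivation:
I0 add r5 <- r1,r5: IF@1 ID@2 stall=0 (-) EX@3 MEM@4 WB@5
I1 ld r2 <- r2: IF@2 ID@3 stall=0 (-) EX@4 MEM@5 WB@6
I2 ld r4 <- r5: IF@3 ID@4 stall=1 (RAW on I0.r5 (WB@5)) EX@6 MEM@7 WB@8
I3 add r1 <- r2,r4: IF@4 ID@6 stall=2 (RAW on I2.r4 (WB@8)) EX@9 MEM@10 WB@11
I4 mul r2 <- r2,r3: IF@6 ID@9 stall=0 (-) EX@10 MEM@11 WB@12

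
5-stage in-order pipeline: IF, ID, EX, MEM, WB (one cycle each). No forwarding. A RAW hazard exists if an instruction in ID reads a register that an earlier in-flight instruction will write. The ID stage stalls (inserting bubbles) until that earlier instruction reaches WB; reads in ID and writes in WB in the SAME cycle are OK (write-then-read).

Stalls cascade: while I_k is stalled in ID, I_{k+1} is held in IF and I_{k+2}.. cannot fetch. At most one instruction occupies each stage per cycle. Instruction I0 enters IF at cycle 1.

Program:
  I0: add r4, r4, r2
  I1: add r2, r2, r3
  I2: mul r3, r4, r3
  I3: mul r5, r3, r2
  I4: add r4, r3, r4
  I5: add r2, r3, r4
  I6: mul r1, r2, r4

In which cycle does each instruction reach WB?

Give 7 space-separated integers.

I0 add r4 <- r4,r2: IF@1 ID@2 stall=0 (-) EX@3 MEM@4 WB@5
I1 add r2 <- r2,r3: IF@2 ID@3 stall=0 (-) EX@4 MEM@5 WB@6
I2 mul r3 <- r4,r3: IF@3 ID@4 stall=1 (RAW on I0.r4 (WB@5)) EX@6 MEM@7 WB@8
I3 mul r5 <- r3,r2: IF@4 ID@6 stall=2 (RAW on I2.r3 (WB@8)) EX@9 MEM@10 WB@11
I4 add r4 <- r3,r4: IF@6 ID@9 stall=0 (-) EX@10 MEM@11 WB@12
I5 add r2 <- r3,r4: IF@9 ID@10 stall=2 (RAW on I4.r4 (WB@12)) EX@13 MEM@14 WB@15
I6 mul r1 <- r2,r4: IF@10 ID@13 stall=2 (RAW on I5.r2 (WB@15)) EX@16 MEM@17 WB@18

Answer: 5 6 8 11 12 15 18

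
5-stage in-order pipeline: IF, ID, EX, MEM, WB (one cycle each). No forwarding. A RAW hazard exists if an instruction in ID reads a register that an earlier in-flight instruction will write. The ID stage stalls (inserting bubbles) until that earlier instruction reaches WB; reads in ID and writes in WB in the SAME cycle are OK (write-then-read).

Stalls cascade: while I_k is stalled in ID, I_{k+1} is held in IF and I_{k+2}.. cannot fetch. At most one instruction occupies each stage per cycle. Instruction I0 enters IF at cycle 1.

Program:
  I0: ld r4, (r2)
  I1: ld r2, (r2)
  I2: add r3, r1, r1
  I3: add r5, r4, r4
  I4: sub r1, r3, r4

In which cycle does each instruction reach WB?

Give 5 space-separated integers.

I0 ld r4 <- r2: IF@1 ID@2 stall=0 (-) EX@3 MEM@4 WB@5
I1 ld r2 <- r2: IF@2 ID@3 stall=0 (-) EX@4 MEM@5 WB@6
I2 add r3 <- r1,r1: IF@3 ID@4 stall=0 (-) EX@5 MEM@6 WB@7
I3 add r5 <- r4,r4: IF@4 ID@5 stall=0 (-) EX@6 MEM@7 WB@8
I4 sub r1 <- r3,r4: IF@5 ID@6 stall=1 (RAW on I2.r3 (WB@7)) EX@8 MEM@9 WB@10

Answer: 5 6 7 8 10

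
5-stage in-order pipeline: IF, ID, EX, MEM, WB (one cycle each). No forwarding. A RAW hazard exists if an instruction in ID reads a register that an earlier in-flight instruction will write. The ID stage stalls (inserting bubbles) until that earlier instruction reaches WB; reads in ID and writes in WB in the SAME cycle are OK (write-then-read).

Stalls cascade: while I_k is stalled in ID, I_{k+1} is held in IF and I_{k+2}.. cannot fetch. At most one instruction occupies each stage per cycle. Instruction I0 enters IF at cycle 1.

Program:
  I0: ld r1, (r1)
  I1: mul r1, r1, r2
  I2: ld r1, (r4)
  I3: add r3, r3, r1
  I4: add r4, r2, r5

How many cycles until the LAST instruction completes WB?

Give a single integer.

Answer: 13

Derivation:
I0 ld r1 <- r1: IF@1 ID@2 stall=0 (-) EX@3 MEM@4 WB@5
I1 mul r1 <- r1,r2: IF@2 ID@3 stall=2 (RAW on I0.r1 (WB@5)) EX@6 MEM@7 WB@8
I2 ld r1 <- r4: IF@3 ID@6 stall=0 (-) EX@7 MEM@8 WB@9
I3 add r3 <- r3,r1: IF@6 ID@7 stall=2 (RAW on I2.r1 (WB@9)) EX@10 MEM@11 WB@12
I4 add r4 <- r2,r5: IF@7 ID@10 stall=0 (-) EX@11 MEM@12 WB@13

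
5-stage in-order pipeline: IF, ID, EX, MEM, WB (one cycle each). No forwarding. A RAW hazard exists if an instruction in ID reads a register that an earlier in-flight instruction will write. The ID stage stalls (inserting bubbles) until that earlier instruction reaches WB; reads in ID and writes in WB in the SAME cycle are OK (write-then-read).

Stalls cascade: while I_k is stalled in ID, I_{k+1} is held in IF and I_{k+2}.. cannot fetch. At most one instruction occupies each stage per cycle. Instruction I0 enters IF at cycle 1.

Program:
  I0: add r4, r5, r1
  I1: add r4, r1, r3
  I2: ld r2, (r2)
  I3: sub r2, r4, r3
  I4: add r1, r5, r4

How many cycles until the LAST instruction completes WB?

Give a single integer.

I0 add r4 <- r5,r1: IF@1 ID@2 stall=0 (-) EX@3 MEM@4 WB@5
I1 add r4 <- r1,r3: IF@2 ID@3 stall=0 (-) EX@4 MEM@5 WB@6
I2 ld r2 <- r2: IF@3 ID@4 stall=0 (-) EX@5 MEM@6 WB@7
I3 sub r2 <- r4,r3: IF@4 ID@5 stall=1 (RAW on I1.r4 (WB@6)) EX@7 MEM@8 WB@9
I4 add r1 <- r5,r4: IF@5 ID@7 stall=0 (-) EX@8 MEM@9 WB@10

Answer: 10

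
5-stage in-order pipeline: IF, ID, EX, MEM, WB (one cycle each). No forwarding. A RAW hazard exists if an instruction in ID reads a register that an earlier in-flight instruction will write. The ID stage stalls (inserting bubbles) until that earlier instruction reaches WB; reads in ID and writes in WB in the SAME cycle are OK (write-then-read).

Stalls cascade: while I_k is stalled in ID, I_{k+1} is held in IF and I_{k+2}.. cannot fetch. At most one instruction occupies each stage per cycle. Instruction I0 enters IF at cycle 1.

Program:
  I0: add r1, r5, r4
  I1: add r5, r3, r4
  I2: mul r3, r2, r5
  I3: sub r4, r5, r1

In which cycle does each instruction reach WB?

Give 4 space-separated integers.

Answer: 5 6 9 10

Derivation:
I0 add r1 <- r5,r4: IF@1 ID@2 stall=0 (-) EX@3 MEM@4 WB@5
I1 add r5 <- r3,r4: IF@2 ID@3 stall=0 (-) EX@4 MEM@5 WB@6
I2 mul r3 <- r2,r5: IF@3 ID@4 stall=2 (RAW on I1.r5 (WB@6)) EX@7 MEM@8 WB@9
I3 sub r4 <- r5,r1: IF@4 ID@7 stall=0 (-) EX@8 MEM@9 WB@10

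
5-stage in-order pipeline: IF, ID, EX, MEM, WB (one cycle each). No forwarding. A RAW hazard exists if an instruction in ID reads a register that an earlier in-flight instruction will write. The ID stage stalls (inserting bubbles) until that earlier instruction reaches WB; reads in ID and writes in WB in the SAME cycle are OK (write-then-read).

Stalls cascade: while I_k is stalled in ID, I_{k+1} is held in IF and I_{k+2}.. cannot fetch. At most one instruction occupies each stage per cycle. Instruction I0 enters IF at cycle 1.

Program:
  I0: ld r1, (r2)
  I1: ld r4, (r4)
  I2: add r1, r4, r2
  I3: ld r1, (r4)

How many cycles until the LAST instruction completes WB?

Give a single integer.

Answer: 10

Derivation:
I0 ld r1 <- r2: IF@1 ID@2 stall=0 (-) EX@3 MEM@4 WB@5
I1 ld r4 <- r4: IF@2 ID@3 stall=0 (-) EX@4 MEM@5 WB@6
I2 add r1 <- r4,r2: IF@3 ID@4 stall=2 (RAW on I1.r4 (WB@6)) EX@7 MEM@8 WB@9
I3 ld r1 <- r4: IF@4 ID@7 stall=0 (-) EX@8 MEM@9 WB@10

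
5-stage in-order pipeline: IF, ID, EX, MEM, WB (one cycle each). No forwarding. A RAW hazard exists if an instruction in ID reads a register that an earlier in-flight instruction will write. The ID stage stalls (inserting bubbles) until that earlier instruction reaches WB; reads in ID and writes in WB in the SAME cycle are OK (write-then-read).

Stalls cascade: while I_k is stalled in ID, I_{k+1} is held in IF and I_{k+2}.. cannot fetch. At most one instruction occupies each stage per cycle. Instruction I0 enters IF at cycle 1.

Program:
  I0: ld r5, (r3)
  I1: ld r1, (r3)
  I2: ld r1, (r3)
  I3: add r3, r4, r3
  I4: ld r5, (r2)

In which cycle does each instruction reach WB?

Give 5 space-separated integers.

I0 ld r5 <- r3: IF@1 ID@2 stall=0 (-) EX@3 MEM@4 WB@5
I1 ld r1 <- r3: IF@2 ID@3 stall=0 (-) EX@4 MEM@5 WB@6
I2 ld r1 <- r3: IF@3 ID@4 stall=0 (-) EX@5 MEM@6 WB@7
I3 add r3 <- r4,r3: IF@4 ID@5 stall=0 (-) EX@6 MEM@7 WB@8
I4 ld r5 <- r2: IF@5 ID@6 stall=0 (-) EX@7 MEM@8 WB@9

Answer: 5 6 7 8 9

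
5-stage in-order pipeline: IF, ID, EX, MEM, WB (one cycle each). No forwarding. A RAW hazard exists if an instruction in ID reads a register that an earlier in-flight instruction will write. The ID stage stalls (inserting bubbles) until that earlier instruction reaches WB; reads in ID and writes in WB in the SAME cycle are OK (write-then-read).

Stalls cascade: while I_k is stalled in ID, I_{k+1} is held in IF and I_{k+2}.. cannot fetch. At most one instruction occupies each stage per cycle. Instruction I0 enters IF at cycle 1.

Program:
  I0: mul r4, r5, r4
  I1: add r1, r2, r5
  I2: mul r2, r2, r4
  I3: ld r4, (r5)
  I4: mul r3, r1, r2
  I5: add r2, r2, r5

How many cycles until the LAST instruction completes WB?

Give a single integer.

Answer: 12

Derivation:
I0 mul r4 <- r5,r4: IF@1 ID@2 stall=0 (-) EX@3 MEM@4 WB@5
I1 add r1 <- r2,r5: IF@2 ID@3 stall=0 (-) EX@4 MEM@5 WB@6
I2 mul r2 <- r2,r4: IF@3 ID@4 stall=1 (RAW on I0.r4 (WB@5)) EX@6 MEM@7 WB@8
I3 ld r4 <- r5: IF@4 ID@6 stall=0 (-) EX@7 MEM@8 WB@9
I4 mul r3 <- r1,r2: IF@6 ID@7 stall=1 (RAW on I2.r2 (WB@8)) EX@9 MEM@10 WB@11
I5 add r2 <- r2,r5: IF@7 ID@9 stall=0 (-) EX@10 MEM@11 WB@12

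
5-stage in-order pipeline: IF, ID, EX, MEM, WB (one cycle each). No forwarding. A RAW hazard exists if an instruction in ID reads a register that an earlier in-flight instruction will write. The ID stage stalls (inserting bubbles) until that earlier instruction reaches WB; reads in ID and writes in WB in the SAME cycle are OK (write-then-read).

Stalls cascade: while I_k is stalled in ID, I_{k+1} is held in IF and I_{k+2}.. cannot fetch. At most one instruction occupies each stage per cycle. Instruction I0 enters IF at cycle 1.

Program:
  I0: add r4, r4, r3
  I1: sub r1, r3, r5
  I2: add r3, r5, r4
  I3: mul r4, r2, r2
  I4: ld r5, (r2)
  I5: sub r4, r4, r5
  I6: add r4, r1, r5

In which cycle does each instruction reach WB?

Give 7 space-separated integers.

I0 add r4 <- r4,r3: IF@1 ID@2 stall=0 (-) EX@3 MEM@4 WB@5
I1 sub r1 <- r3,r5: IF@2 ID@3 stall=0 (-) EX@4 MEM@5 WB@6
I2 add r3 <- r5,r4: IF@3 ID@4 stall=1 (RAW on I0.r4 (WB@5)) EX@6 MEM@7 WB@8
I3 mul r4 <- r2,r2: IF@4 ID@6 stall=0 (-) EX@7 MEM@8 WB@9
I4 ld r5 <- r2: IF@6 ID@7 stall=0 (-) EX@8 MEM@9 WB@10
I5 sub r4 <- r4,r5: IF@7 ID@8 stall=2 (RAW on I4.r5 (WB@10)) EX@11 MEM@12 WB@13
I6 add r4 <- r1,r5: IF@8 ID@11 stall=0 (-) EX@12 MEM@13 WB@14

Answer: 5 6 8 9 10 13 14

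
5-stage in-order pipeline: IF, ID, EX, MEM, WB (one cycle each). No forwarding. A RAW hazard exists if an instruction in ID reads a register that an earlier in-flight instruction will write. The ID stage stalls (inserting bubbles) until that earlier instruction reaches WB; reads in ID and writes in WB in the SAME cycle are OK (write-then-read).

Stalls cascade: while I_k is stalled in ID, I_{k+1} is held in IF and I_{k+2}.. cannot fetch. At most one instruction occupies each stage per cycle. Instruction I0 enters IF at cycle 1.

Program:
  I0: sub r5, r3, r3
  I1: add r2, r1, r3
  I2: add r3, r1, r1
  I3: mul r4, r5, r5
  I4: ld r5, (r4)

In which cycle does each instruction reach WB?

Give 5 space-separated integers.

I0 sub r5 <- r3,r3: IF@1 ID@2 stall=0 (-) EX@3 MEM@4 WB@5
I1 add r2 <- r1,r3: IF@2 ID@3 stall=0 (-) EX@4 MEM@5 WB@6
I2 add r3 <- r1,r1: IF@3 ID@4 stall=0 (-) EX@5 MEM@6 WB@7
I3 mul r4 <- r5,r5: IF@4 ID@5 stall=0 (-) EX@6 MEM@7 WB@8
I4 ld r5 <- r4: IF@5 ID@6 stall=2 (RAW on I3.r4 (WB@8)) EX@9 MEM@10 WB@11

Answer: 5 6 7 8 11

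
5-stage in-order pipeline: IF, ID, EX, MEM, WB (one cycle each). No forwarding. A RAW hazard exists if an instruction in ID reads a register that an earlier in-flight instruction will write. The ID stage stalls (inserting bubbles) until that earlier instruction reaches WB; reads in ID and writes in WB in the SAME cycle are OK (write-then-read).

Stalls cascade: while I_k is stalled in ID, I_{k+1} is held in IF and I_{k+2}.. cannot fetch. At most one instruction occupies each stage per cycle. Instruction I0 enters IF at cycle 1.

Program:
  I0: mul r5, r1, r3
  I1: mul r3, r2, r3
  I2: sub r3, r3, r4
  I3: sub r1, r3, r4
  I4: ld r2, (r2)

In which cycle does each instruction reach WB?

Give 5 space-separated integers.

I0 mul r5 <- r1,r3: IF@1 ID@2 stall=0 (-) EX@3 MEM@4 WB@5
I1 mul r3 <- r2,r3: IF@2 ID@3 stall=0 (-) EX@4 MEM@5 WB@6
I2 sub r3 <- r3,r4: IF@3 ID@4 stall=2 (RAW on I1.r3 (WB@6)) EX@7 MEM@8 WB@9
I3 sub r1 <- r3,r4: IF@4 ID@7 stall=2 (RAW on I2.r3 (WB@9)) EX@10 MEM@11 WB@12
I4 ld r2 <- r2: IF@7 ID@10 stall=0 (-) EX@11 MEM@12 WB@13

Answer: 5 6 9 12 13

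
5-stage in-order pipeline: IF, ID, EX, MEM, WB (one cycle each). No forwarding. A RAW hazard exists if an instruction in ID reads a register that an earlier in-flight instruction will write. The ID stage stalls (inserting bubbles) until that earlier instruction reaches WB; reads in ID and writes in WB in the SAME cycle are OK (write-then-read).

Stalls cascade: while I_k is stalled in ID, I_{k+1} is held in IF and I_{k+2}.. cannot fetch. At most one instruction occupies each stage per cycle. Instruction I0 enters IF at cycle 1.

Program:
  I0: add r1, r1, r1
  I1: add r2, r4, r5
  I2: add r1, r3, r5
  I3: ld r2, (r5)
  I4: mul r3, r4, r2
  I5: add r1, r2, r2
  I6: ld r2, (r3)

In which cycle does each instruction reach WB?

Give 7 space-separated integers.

I0 add r1 <- r1,r1: IF@1 ID@2 stall=0 (-) EX@3 MEM@4 WB@5
I1 add r2 <- r4,r5: IF@2 ID@3 stall=0 (-) EX@4 MEM@5 WB@6
I2 add r1 <- r3,r5: IF@3 ID@4 stall=0 (-) EX@5 MEM@6 WB@7
I3 ld r2 <- r5: IF@4 ID@5 stall=0 (-) EX@6 MEM@7 WB@8
I4 mul r3 <- r4,r2: IF@5 ID@6 stall=2 (RAW on I3.r2 (WB@8)) EX@9 MEM@10 WB@11
I5 add r1 <- r2,r2: IF@6 ID@9 stall=0 (-) EX@10 MEM@11 WB@12
I6 ld r2 <- r3: IF@9 ID@10 stall=1 (RAW on I4.r3 (WB@11)) EX@12 MEM@13 WB@14

Answer: 5 6 7 8 11 12 14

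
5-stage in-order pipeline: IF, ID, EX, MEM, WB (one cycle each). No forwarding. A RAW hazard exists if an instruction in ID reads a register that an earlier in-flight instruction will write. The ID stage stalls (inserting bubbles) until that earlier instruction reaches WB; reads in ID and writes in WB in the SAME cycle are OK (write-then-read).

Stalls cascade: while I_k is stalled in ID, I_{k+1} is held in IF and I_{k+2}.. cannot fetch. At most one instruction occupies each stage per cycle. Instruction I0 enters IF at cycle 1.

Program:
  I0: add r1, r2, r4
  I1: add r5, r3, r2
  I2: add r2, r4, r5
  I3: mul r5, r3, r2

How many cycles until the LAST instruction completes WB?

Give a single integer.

Answer: 12

Derivation:
I0 add r1 <- r2,r4: IF@1 ID@2 stall=0 (-) EX@3 MEM@4 WB@5
I1 add r5 <- r3,r2: IF@2 ID@3 stall=0 (-) EX@4 MEM@5 WB@6
I2 add r2 <- r4,r5: IF@3 ID@4 stall=2 (RAW on I1.r5 (WB@6)) EX@7 MEM@8 WB@9
I3 mul r5 <- r3,r2: IF@4 ID@7 stall=2 (RAW on I2.r2 (WB@9)) EX@10 MEM@11 WB@12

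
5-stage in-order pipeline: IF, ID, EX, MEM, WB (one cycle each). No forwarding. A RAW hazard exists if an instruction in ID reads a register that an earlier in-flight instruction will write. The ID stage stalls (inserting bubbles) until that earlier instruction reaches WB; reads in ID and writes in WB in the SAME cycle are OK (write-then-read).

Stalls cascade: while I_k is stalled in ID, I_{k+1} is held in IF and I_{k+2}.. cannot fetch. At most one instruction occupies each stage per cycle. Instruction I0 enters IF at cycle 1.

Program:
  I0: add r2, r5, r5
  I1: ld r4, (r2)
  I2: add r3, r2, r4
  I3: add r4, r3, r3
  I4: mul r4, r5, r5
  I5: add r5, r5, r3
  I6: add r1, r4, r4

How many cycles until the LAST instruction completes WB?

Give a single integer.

Answer: 18

Derivation:
I0 add r2 <- r5,r5: IF@1 ID@2 stall=0 (-) EX@3 MEM@4 WB@5
I1 ld r4 <- r2: IF@2 ID@3 stall=2 (RAW on I0.r2 (WB@5)) EX@6 MEM@7 WB@8
I2 add r3 <- r2,r4: IF@3 ID@6 stall=2 (RAW on I1.r4 (WB@8)) EX@9 MEM@10 WB@11
I3 add r4 <- r3,r3: IF@6 ID@9 stall=2 (RAW on I2.r3 (WB@11)) EX@12 MEM@13 WB@14
I4 mul r4 <- r5,r5: IF@9 ID@12 stall=0 (-) EX@13 MEM@14 WB@15
I5 add r5 <- r5,r3: IF@12 ID@13 stall=0 (-) EX@14 MEM@15 WB@16
I6 add r1 <- r4,r4: IF@13 ID@14 stall=1 (RAW on I4.r4 (WB@15)) EX@16 MEM@17 WB@18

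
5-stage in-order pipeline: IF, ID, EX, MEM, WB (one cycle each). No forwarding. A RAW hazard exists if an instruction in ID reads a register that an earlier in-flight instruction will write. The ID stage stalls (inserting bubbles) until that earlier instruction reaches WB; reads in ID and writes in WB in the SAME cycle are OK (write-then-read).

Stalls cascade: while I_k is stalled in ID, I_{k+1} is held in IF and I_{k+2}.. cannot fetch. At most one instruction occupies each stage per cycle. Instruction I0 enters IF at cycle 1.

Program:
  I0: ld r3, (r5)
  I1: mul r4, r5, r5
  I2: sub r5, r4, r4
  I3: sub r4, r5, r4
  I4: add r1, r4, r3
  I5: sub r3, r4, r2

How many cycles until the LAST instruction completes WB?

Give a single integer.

Answer: 16

Derivation:
I0 ld r3 <- r5: IF@1 ID@2 stall=0 (-) EX@3 MEM@4 WB@5
I1 mul r4 <- r5,r5: IF@2 ID@3 stall=0 (-) EX@4 MEM@5 WB@6
I2 sub r5 <- r4,r4: IF@3 ID@4 stall=2 (RAW on I1.r4 (WB@6)) EX@7 MEM@8 WB@9
I3 sub r4 <- r5,r4: IF@4 ID@7 stall=2 (RAW on I2.r5 (WB@9)) EX@10 MEM@11 WB@12
I4 add r1 <- r4,r3: IF@7 ID@10 stall=2 (RAW on I3.r4 (WB@12)) EX@13 MEM@14 WB@15
I5 sub r3 <- r4,r2: IF@10 ID@13 stall=0 (-) EX@14 MEM@15 WB@16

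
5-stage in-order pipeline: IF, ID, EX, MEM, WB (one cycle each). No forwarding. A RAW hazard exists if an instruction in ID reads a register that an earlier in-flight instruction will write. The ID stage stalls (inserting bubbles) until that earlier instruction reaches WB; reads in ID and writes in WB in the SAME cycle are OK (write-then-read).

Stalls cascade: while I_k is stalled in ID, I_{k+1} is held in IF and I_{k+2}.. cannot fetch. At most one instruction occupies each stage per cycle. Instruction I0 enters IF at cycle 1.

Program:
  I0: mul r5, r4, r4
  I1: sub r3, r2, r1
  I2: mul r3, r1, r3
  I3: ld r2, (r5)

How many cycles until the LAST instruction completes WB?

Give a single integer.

I0 mul r5 <- r4,r4: IF@1 ID@2 stall=0 (-) EX@3 MEM@4 WB@5
I1 sub r3 <- r2,r1: IF@2 ID@3 stall=0 (-) EX@4 MEM@5 WB@6
I2 mul r3 <- r1,r3: IF@3 ID@4 stall=2 (RAW on I1.r3 (WB@6)) EX@7 MEM@8 WB@9
I3 ld r2 <- r5: IF@4 ID@7 stall=0 (-) EX@8 MEM@9 WB@10

Answer: 10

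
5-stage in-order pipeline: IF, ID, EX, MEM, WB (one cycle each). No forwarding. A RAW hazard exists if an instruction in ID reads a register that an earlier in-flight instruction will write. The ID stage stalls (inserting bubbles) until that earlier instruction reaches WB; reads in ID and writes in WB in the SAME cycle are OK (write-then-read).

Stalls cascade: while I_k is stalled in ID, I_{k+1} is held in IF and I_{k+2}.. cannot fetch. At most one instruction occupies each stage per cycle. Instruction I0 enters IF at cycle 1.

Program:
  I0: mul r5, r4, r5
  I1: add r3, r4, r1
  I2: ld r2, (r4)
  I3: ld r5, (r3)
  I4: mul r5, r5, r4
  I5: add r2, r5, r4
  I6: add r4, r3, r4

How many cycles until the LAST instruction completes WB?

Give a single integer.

Answer: 16

Derivation:
I0 mul r5 <- r4,r5: IF@1 ID@2 stall=0 (-) EX@3 MEM@4 WB@5
I1 add r3 <- r4,r1: IF@2 ID@3 stall=0 (-) EX@4 MEM@5 WB@6
I2 ld r2 <- r4: IF@3 ID@4 stall=0 (-) EX@5 MEM@6 WB@7
I3 ld r5 <- r3: IF@4 ID@5 stall=1 (RAW on I1.r3 (WB@6)) EX@7 MEM@8 WB@9
I4 mul r5 <- r5,r4: IF@5 ID@7 stall=2 (RAW on I3.r5 (WB@9)) EX@10 MEM@11 WB@12
I5 add r2 <- r5,r4: IF@7 ID@10 stall=2 (RAW on I4.r5 (WB@12)) EX@13 MEM@14 WB@15
I6 add r4 <- r3,r4: IF@10 ID@13 stall=0 (-) EX@14 MEM@15 WB@16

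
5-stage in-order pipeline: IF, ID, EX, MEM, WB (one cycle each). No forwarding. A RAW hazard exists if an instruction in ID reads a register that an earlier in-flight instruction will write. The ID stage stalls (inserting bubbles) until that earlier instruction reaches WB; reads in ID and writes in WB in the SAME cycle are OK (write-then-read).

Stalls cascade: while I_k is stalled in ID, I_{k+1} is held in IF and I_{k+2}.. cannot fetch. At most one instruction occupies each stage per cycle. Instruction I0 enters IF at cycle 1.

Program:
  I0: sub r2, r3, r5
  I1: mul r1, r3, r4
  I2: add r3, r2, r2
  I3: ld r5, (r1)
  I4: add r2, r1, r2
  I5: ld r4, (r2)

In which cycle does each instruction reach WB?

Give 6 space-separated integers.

Answer: 5 6 8 9 10 13

Derivation:
I0 sub r2 <- r3,r5: IF@1 ID@2 stall=0 (-) EX@3 MEM@4 WB@5
I1 mul r1 <- r3,r4: IF@2 ID@3 stall=0 (-) EX@4 MEM@5 WB@6
I2 add r3 <- r2,r2: IF@3 ID@4 stall=1 (RAW on I0.r2 (WB@5)) EX@6 MEM@7 WB@8
I3 ld r5 <- r1: IF@4 ID@6 stall=0 (-) EX@7 MEM@8 WB@9
I4 add r2 <- r1,r2: IF@6 ID@7 stall=0 (-) EX@8 MEM@9 WB@10
I5 ld r4 <- r2: IF@7 ID@8 stall=2 (RAW on I4.r2 (WB@10)) EX@11 MEM@12 WB@13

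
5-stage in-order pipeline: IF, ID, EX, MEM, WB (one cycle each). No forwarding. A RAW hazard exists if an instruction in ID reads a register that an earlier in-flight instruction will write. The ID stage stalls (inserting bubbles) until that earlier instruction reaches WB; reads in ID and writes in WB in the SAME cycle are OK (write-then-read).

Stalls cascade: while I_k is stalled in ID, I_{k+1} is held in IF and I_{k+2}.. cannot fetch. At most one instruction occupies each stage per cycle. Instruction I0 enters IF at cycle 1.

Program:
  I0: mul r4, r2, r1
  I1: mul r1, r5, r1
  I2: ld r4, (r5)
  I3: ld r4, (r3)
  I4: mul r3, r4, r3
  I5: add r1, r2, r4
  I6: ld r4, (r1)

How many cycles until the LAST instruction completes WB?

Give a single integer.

I0 mul r4 <- r2,r1: IF@1 ID@2 stall=0 (-) EX@3 MEM@4 WB@5
I1 mul r1 <- r5,r1: IF@2 ID@3 stall=0 (-) EX@4 MEM@5 WB@6
I2 ld r4 <- r5: IF@3 ID@4 stall=0 (-) EX@5 MEM@6 WB@7
I3 ld r4 <- r3: IF@4 ID@5 stall=0 (-) EX@6 MEM@7 WB@8
I4 mul r3 <- r4,r3: IF@5 ID@6 stall=2 (RAW on I3.r4 (WB@8)) EX@9 MEM@10 WB@11
I5 add r1 <- r2,r4: IF@6 ID@9 stall=0 (-) EX@10 MEM@11 WB@12
I6 ld r4 <- r1: IF@9 ID@10 stall=2 (RAW on I5.r1 (WB@12)) EX@13 MEM@14 WB@15

Answer: 15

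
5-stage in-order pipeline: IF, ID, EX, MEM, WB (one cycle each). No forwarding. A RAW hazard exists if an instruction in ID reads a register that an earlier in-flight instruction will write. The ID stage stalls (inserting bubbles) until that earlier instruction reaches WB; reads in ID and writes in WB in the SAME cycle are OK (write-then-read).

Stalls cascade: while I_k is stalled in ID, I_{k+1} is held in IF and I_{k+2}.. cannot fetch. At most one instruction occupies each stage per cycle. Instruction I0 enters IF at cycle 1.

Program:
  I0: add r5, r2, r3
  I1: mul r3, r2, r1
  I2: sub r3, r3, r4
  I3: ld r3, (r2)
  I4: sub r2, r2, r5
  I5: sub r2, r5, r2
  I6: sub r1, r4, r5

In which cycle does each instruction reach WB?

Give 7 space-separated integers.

I0 add r5 <- r2,r3: IF@1 ID@2 stall=0 (-) EX@3 MEM@4 WB@5
I1 mul r3 <- r2,r1: IF@2 ID@3 stall=0 (-) EX@4 MEM@5 WB@6
I2 sub r3 <- r3,r4: IF@3 ID@4 stall=2 (RAW on I1.r3 (WB@6)) EX@7 MEM@8 WB@9
I3 ld r3 <- r2: IF@4 ID@7 stall=0 (-) EX@8 MEM@9 WB@10
I4 sub r2 <- r2,r5: IF@7 ID@8 stall=0 (-) EX@9 MEM@10 WB@11
I5 sub r2 <- r5,r2: IF@8 ID@9 stall=2 (RAW on I4.r2 (WB@11)) EX@12 MEM@13 WB@14
I6 sub r1 <- r4,r5: IF@9 ID@12 stall=0 (-) EX@13 MEM@14 WB@15

Answer: 5 6 9 10 11 14 15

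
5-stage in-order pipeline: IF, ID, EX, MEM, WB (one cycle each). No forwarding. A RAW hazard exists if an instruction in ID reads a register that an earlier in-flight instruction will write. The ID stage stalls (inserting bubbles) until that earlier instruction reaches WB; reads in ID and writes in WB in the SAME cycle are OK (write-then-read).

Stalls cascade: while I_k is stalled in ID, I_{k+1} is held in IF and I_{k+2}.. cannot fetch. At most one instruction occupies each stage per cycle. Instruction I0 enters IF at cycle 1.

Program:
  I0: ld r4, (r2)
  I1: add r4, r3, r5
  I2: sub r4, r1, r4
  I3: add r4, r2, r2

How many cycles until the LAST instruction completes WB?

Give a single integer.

Answer: 10

Derivation:
I0 ld r4 <- r2: IF@1 ID@2 stall=0 (-) EX@3 MEM@4 WB@5
I1 add r4 <- r3,r5: IF@2 ID@3 stall=0 (-) EX@4 MEM@5 WB@6
I2 sub r4 <- r1,r4: IF@3 ID@4 stall=2 (RAW on I1.r4 (WB@6)) EX@7 MEM@8 WB@9
I3 add r4 <- r2,r2: IF@4 ID@7 stall=0 (-) EX@8 MEM@9 WB@10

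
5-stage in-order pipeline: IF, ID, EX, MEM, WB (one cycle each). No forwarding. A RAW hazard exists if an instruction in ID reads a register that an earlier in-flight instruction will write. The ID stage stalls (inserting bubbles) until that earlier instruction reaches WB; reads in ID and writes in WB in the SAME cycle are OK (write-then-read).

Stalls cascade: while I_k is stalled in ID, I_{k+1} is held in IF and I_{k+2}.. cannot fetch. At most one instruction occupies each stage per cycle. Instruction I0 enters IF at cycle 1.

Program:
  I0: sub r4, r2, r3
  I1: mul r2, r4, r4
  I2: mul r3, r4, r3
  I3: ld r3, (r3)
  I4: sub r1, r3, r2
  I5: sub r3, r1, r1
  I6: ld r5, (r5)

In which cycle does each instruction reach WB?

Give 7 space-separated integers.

Answer: 5 8 9 12 15 18 19

Derivation:
I0 sub r4 <- r2,r3: IF@1 ID@2 stall=0 (-) EX@3 MEM@4 WB@5
I1 mul r2 <- r4,r4: IF@2 ID@3 stall=2 (RAW on I0.r4 (WB@5)) EX@6 MEM@7 WB@8
I2 mul r3 <- r4,r3: IF@3 ID@6 stall=0 (-) EX@7 MEM@8 WB@9
I3 ld r3 <- r3: IF@6 ID@7 stall=2 (RAW on I2.r3 (WB@9)) EX@10 MEM@11 WB@12
I4 sub r1 <- r3,r2: IF@7 ID@10 stall=2 (RAW on I3.r3 (WB@12)) EX@13 MEM@14 WB@15
I5 sub r3 <- r1,r1: IF@10 ID@13 stall=2 (RAW on I4.r1 (WB@15)) EX@16 MEM@17 WB@18
I6 ld r5 <- r5: IF@13 ID@16 stall=0 (-) EX@17 MEM@18 WB@19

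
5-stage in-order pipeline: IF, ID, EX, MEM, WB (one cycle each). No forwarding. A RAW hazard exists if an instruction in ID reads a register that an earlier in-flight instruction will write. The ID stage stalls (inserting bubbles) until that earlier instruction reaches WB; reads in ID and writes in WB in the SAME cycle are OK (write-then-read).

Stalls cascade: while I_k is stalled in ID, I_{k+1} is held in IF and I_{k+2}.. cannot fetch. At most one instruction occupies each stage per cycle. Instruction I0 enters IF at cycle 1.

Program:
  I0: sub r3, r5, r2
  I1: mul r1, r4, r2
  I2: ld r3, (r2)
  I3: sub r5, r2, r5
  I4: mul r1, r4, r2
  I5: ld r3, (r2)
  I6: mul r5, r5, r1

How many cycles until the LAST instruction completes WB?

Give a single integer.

I0 sub r3 <- r5,r2: IF@1 ID@2 stall=0 (-) EX@3 MEM@4 WB@5
I1 mul r1 <- r4,r2: IF@2 ID@3 stall=0 (-) EX@4 MEM@5 WB@6
I2 ld r3 <- r2: IF@3 ID@4 stall=0 (-) EX@5 MEM@6 WB@7
I3 sub r5 <- r2,r5: IF@4 ID@5 stall=0 (-) EX@6 MEM@7 WB@8
I4 mul r1 <- r4,r2: IF@5 ID@6 stall=0 (-) EX@7 MEM@8 WB@9
I5 ld r3 <- r2: IF@6 ID@7 stall=0 (-) EX@8 MEM@9 WB@10
I6 mul r5 <- r5,r1: IF@7 ID@8 stall=1 (RAW on I4.r1 (WB@9)) EX@10 MEM@11 WB@12

Answer: 12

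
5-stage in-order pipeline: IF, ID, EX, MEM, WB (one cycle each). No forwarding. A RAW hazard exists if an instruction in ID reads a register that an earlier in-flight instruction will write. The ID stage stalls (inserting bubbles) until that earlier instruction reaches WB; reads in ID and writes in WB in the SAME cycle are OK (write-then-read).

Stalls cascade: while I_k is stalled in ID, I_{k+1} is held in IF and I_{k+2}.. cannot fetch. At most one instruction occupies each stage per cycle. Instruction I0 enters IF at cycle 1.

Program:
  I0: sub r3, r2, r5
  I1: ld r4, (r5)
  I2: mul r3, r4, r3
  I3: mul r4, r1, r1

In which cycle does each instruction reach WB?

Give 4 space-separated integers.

Answer: 5 6 9 10

Derivation:
I0 sub r3 <- r2,r5: IF@1 ID@2 stall=0 (-) EX@3 MEM@4 WB@5
I1 ld r4 <- r5: IF@2 ID@3 stall=0 (-) EX@4 MEM@5 WB@6
I2 mul r3 <- r4,r3: IF@3 ID@4 stall=2 (RAW on I1.r4 (WB@6)) EX@7 MEM@8 WB@9
I3 mul r4 <- r1,r1: IF@4 ID@7 stall=0 (-) EX@8 MEM@9 WB@10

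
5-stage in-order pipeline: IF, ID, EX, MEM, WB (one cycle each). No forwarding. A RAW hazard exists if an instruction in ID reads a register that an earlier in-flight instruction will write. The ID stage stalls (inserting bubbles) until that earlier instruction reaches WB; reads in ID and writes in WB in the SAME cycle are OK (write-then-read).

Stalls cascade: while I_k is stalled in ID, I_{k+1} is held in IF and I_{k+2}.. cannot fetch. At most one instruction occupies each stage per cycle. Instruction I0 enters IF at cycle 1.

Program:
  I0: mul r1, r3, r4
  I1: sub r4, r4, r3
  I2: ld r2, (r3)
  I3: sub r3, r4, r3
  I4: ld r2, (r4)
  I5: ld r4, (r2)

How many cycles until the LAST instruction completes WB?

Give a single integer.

Answer: 13

Derivation:
I0 mul r1 <- r3,r4: IF@1 ID@2 stall=0 (-) EX@3 MEM@4 WB@5
I1 sub r4 <- r4,r3: IF@2 ID@3 stall=0 (-) EX@4 MEM@5 WB@6
I2 ld r2 <- r3: IF@3 ID@4 stall=0 (-) EX@5 MEM@6 WB@7
I3 sub r3 <- r4,r3: IF@4 ID@5 stall=1 (RAW on I1.r4 (WB@6)) EX@7 MEM@8 WB@9
I4 ld r2 <- r4: IF@5 ID@7 stall=0 (-) EX@8 MEM@9 WB@10
I5 ld r4 <- r2: IF@7 ID@8 stall=2 (RAW on I4.r2 (WB@10)) EX@11 MEM@12 WB@13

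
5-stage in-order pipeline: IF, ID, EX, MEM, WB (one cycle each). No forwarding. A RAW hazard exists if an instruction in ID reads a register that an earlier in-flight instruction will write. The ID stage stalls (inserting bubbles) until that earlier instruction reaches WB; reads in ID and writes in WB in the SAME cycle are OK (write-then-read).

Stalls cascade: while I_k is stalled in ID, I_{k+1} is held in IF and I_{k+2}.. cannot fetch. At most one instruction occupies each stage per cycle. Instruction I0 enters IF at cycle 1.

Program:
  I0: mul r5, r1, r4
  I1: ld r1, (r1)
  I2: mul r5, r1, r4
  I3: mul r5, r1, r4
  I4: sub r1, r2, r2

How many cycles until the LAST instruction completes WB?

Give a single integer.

I0 mul r5 <- r1,r4: IF@1 ID@2 stall=0 (-) EX@3 MEM@4 WB@5
I1 ld r1 <- r1: IF@2 ID@3 stall=0 (-) EX@4 MEM@5 WB@6
I2 mul r5 <- r1,r4: IF@3 ID@4 stall=2 (RAW on I1.r1 (WB@6)) EX@7 MEM@8 WB@9
I3 mul r5 <- r1,r4: IF@4 ID@7 stall=0 (-) EX@8 MEM@9 WB@10
I4 sub r1 <- r2,r2: IF@7 ID@8 stall=0 (-) EX@9 MEM@10 WB@11

Answer: 11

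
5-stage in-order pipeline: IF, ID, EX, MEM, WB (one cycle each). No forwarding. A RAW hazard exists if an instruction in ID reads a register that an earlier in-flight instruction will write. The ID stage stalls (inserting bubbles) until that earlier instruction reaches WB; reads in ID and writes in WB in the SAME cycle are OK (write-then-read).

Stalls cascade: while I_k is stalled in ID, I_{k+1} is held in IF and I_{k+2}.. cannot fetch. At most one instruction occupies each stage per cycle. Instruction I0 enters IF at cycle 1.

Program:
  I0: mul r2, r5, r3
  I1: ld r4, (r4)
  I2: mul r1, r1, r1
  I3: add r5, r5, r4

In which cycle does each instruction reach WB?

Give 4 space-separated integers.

I0 mul r2 <- r5,r3: IF@1 ID@2 stall=0 (-) EX@3 MEM@4 WB@5
I1 ld r4 <- r4: IF@2 ID@3 stall=0 (-) EX@4 MEM@5 WB@6
I2 mul r1 <- r1,r1: IF@3 ID@4 stall=0 (-) EX@5 MEM@6 WB@7
I3 add r5 <- r5,r4: IF@4 ID@5 stall=1 (RAW on I1.r4 (WB@6)) EX@7 MEM@8 WB@9

Answer: 5 6 7 9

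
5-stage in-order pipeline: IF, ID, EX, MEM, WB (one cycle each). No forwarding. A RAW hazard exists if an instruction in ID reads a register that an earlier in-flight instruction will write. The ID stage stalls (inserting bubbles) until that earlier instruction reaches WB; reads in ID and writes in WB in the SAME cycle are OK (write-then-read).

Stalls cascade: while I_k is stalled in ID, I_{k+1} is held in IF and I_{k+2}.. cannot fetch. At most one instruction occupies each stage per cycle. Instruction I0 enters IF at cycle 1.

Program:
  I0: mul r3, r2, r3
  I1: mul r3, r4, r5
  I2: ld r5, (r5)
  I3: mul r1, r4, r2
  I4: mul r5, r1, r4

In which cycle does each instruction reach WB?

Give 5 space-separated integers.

Answer: 5 6 7 8 11

Derivation:
I0 mul r3 <- r2,r3: IF@1 ID@2 stall=0 (-) EX@3 MEM@4 WB@5
I1 mul r3 <- r4,r5: IF@2 ID@3 stall=0 (-) EX@4 MEM@5 WB@6
I2 ld r5 <- r5: IF@3 ID@4 stall=0 (-) EX@5 MEM@6 WB@7
I3 mul r1 <- r4,r2: IF@4 ID@5 stall=0 (-) EX@6 MEM@7 WB@8
I4 mul r5 <- r1,r4: IF@5 ID@6 stall=2 (RAW on I3.r1 (WB@8)) EX@9 MEM@10 WB@11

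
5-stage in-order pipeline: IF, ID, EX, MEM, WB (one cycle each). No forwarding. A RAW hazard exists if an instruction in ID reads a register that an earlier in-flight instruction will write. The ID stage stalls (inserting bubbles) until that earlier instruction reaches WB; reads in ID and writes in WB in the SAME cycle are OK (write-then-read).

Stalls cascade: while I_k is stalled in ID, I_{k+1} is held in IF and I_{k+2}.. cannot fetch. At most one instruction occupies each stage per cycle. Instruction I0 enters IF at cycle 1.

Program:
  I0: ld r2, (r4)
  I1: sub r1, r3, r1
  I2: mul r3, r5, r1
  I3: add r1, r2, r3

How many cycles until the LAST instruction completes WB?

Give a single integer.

Answer: 12

Derivation:
I0 ld r2 <- r4: IF@1 ID@2 stall=0 (-) EX@3 MEM@4 WB@5
I1 sub r1 <- r3,r1: IF@2 ID@3 stall=0 (-) EX@4 MEM@5 WB@6
I2 mul r3 <- r5,r1: IF@3 ID@4 stall=2 (RAW on I1.r1 (WB@6)) EX@7 MEM@8 WB@9
I3 add r1 <- r2,r3: IF@4 ID@7 stall=2 (RAW on I2.r3 (WB@9)) EX@10 MEM@11 WB@12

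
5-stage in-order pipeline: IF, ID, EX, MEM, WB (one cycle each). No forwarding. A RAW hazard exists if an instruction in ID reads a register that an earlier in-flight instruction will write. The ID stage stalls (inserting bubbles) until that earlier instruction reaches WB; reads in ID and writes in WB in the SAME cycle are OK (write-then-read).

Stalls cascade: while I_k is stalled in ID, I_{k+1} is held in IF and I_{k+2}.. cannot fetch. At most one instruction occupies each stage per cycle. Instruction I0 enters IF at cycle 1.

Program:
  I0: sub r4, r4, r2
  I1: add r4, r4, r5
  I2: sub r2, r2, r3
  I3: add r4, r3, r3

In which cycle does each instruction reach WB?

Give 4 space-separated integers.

Answer: 5 8 9 10

Derivation:
I0 sub r4 <- r4,r2: IF@1 ID@2 stall=0 (-) EX@3 MEM@4 WB@5
I1 add r4 <- r4,r5: IF@2 ID@3 stall=2 (RAW on I0.r4 (WB@5)) EX@6 MEM@7 WB@8
I2 sub r2 <- r2,r3: IF@3 ID@6 stall=0 (-) EX@7 MEM@8 WB@9
I3 add r4 <- r3,r3: IF@6 ID@7 stall=0 (-) EX@8 MEM@9 WB@10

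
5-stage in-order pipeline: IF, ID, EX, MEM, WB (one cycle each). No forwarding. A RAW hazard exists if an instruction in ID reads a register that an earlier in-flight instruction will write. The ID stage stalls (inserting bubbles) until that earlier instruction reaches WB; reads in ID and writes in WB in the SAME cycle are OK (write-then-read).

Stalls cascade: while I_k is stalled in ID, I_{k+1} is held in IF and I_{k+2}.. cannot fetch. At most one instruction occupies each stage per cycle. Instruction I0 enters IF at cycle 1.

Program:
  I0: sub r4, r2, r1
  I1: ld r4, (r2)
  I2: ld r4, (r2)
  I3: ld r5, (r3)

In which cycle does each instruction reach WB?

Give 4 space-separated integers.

Answer: 5 6 7 8

Derivation:
I0 sub r4 <- r2,r1: IF@1 ID@2 stall=0 (-) EX@3 MEM@4 WB@5
I1 ld r4 <- r2: IF@2 ID@3 stall=0 (-) EX@4 MEM@5 WB@6
I2 ld r4 <- r2: IF@3 ID@4 stall=0 (-) EX@5 MEM@6 WB@7
I3 ld r5 <- r3: IF@4 ID@5 stall=0 (-) EX@6 MEM@7 WB@8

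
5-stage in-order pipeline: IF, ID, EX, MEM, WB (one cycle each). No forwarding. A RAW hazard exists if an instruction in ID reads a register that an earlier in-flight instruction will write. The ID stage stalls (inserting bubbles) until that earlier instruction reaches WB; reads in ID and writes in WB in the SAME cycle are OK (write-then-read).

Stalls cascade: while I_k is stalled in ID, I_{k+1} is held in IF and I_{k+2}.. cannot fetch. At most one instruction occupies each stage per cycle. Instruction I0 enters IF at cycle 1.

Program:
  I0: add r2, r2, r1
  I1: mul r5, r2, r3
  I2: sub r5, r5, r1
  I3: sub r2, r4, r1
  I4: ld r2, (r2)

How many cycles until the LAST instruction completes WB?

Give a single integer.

Answer: 15

Derivation:
I0 add r2 <- r2,r1: IF@1 ID@2 stall=0 (-) EX@3 MEM@4 WB@5
I1 mul r5 <- r2,r3: IF@2 ID@3 stall=2 (RAW on I0.r2 (WB@5)) EX@6 MEM@7 WB@8
I2 sub r5 <- r5,r1: IF@3 ID@6 stall=2 (RAW on I1.r5 (WB@8)) EX@9 MEM@10 WB@11
I3 sub r2 <- r4,r1: IF@6 ID@9 stall=0 (-) EX@10 MEM@11 WB@12
I4 ld r2 <- r2: IF@9 ID@10 stall=2 (RAW on I3.r2 (WB@12)) EX@13 MEM@14 WB@15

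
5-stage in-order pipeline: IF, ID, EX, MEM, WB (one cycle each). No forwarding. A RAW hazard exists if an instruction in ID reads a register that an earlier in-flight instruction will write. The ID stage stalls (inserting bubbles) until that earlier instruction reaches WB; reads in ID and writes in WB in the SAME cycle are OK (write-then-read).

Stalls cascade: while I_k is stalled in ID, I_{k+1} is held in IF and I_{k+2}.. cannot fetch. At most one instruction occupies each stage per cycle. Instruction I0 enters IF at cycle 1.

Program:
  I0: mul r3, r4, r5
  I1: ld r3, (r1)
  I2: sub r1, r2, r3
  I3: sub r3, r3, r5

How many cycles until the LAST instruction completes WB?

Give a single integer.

I0 mul r3 <- r4,r5: IF@1 ID@2 stall=0 (-) EX@3 MEM@4 WB@5
I1 ld r3 <- r1: IF@2 ID@3 stall=0 (-) EX@4 MEM@5 WB@6
I2 sub r1 <- r2,r3: IF@3 ID@4 stall=2 (RAW on I1.r3 (WB@6)) EX@7 MEM@8 WB@9
I3 sub r3 <- r3,r5: IF@4 ID@7 stall=0 (-) EX@8 MEM@9 WB@10

Answer: 10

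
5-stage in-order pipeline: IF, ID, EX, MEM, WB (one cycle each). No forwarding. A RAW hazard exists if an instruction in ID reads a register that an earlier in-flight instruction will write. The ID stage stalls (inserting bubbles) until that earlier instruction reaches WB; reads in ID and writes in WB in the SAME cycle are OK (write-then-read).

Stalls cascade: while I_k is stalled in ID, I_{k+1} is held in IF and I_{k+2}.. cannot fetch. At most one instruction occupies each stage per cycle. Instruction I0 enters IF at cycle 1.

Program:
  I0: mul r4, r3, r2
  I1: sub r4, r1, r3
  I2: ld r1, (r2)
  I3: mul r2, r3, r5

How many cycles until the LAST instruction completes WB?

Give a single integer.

I0 mul r4 <- r3,r2: IF@1 ID@2 stall=0 (-) EX@3 MEM@4 WB@5
I1 sub r4 <- r1,r3: IF@2 ID@3 stall=0 (-) EX@4 MEM@5 WB@6
I2 ld r1 <- r2: IF@3 ID@4 stall=0 (-) EX@5 MEM@6 WB@7
I3 mul r2 <- r3,r5: IF@4 ID@5 stall=0 (-) EX@6 MEM@7 WB@8

Answer: 8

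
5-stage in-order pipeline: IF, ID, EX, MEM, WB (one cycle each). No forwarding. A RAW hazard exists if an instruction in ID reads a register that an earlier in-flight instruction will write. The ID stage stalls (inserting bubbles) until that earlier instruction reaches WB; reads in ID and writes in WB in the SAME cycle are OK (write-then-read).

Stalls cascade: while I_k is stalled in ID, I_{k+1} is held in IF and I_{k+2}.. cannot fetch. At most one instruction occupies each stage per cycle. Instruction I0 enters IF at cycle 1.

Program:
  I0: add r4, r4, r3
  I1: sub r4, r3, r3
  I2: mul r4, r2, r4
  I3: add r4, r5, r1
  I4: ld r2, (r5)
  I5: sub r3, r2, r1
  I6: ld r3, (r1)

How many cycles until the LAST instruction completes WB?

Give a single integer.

I0 add r4 <- r4,r3: IF@1 ID@2 stall=0 (-) EX@3 MEM@4 WB@5
I1 sub r4 <- r3,r3: IF@2 ID@3 stall=0 (-) EX@4 MEM@5 WB@6
I2 mul r4 <- r2,r4: IF@3 ID@4 stall=2 (RAW on I1.r4 (WB@6)) EX@7 MEM@8 WB@9
I3 add r4 <- r5,r1: IF@4 ID@7 stall=0 (-) EX@8 MEM@9 WB@10
I4 ld r2 <- r5: IF@7 ID@8 stall=0 (-) EX@9 MEM@10 WB@11
I5 sub r3 <- r2,r1: IF@8 ID@9 stall=2 (RAW on I4.r2 (WB@11)) EX@12 MEM@13 WB@14
I6 ld r3 <- r1: IF@9 ID@12 stall=0 (-) EX@13 MEM@14 WB@15

Answer: 15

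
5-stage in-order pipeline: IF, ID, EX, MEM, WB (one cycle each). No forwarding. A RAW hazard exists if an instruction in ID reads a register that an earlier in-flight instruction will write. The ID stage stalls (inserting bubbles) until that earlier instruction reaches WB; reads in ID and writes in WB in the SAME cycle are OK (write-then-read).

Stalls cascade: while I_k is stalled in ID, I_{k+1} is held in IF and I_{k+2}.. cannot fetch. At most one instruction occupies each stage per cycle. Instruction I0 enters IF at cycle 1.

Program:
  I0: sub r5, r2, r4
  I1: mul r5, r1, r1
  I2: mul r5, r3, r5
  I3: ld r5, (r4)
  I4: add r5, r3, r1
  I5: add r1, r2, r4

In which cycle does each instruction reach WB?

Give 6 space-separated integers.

Answer: 5 6 9 10 11 12

Derivation:
I0 sub r5 <- r2,r4: IF@1 ID@2 stall=0 (-) EX@3 MEM@4 WB@5
I1 mul r5 <- r1,r1: IF@2 ID@3 stall=0 (-) EX@4 MEM@5 WB@6
I2 mul r5 <- r3,r5: IF@3 ID@4 stall=2 (RAW on I1.r5 (WB@6)) EX@7 MEM@8 WB@9
I3 ld r5 <- r4: IF@4 ID@7 stall=0 (-) EX@8 MEM@9 WB@10
I4 add r5 <- r3,r1: IF@7 ID@8 stall=0 (-) EX@9 MEM@10 WB@11
I5 add r1 <- r2,r4: IF@8 ID@9 stall=0 (-) EX@10 MEM@11 WB@12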